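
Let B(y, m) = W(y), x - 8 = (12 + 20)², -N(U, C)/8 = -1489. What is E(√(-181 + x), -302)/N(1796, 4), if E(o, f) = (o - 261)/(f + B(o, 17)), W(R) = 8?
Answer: 87/1167376 - √851/3502128 ≈ 6.6196e-5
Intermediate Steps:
N(U, C) = 11912 (N(U, C) = -8*(-1489) = 11912)
x = 1032 (x = 8 + (12 + 20)² = 8 + 32² = 8 + 1024 = 1032)
B(y, m) = 8
E(o, f) = (-261 + o)/(8 + f) (E(o, f) = (o - 261)/(f + 8) = (-261 + o)/(8 + f))
E(√(-181 + x), -302)/N(1796, 4) = ((-261 + √(-181 + 1032))/(8 - 302))/11912 = ((-261 + √851)/(-294))*(1/11912) = -(-261 + √851)/294*(1/11912) = (87/98 - √851/294)*(1/11912) = 87/1167376 - √851/3502128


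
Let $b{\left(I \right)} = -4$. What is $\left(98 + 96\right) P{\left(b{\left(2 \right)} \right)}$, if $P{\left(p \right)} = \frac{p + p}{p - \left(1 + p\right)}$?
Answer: $1552$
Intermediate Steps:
$P{\left(p \right)} = - 2 p$ ($P{\left(p \right)} = \frac{2 p}{-1} = 2 p \left(-1\right) = - 2 p$)
$\left(98 + 96\right) P{\left(b{\left(2 \right)} \right)} = \left(98 + 96\right) \left(\left(-2\right) \left(-4\right)\right) = 194 \cdot 8 = 1552$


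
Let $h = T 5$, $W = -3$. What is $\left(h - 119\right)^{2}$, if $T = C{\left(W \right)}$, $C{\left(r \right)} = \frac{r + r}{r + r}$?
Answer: $12996$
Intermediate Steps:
$C{\left(r \right)} = 1$ ($C{\left(r \right)} = \frac{2 r}{2 r} = 2 r \frac{1}{2 r} = 1$)
$T = 1$
$h = 5$ ($h = 1 \cdot 5 = 5$)
$\left(h - 119\right)^{2} = \left(5 - 119\right)^{2} = \left(-114\right)^{2} = 12996$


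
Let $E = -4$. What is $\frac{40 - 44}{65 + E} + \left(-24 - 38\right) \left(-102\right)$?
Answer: $\frac{385760}{61} \approx 6323.9$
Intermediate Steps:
$\frac{40 - 44}{65 + E} + \left(-24 - 38\right) \left(-102\right) = \frac{40 - 44}{65 - 4} + \left(-24 - 38\right) \left(-102\right) = - \frac{4}{61} - -6324 = \left(-4\right) \frac{1}{61} + 6324 = - \frac{4}{61} + 6324 = \frac{385760}{61}$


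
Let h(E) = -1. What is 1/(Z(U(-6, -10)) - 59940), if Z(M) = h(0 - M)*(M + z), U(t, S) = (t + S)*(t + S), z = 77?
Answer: -1/60273 ≈ -1.6591e-5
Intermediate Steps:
U(t, S) = (S + t)² (U(t, S) = (S + t)*(S + t) = (S + t)²)
Z(M) = -77 - M (Z(M) = -(M + 77) = -(77 + M) = -77 - M)
1/(Z(U(-6, -10)) - 59940) = 1/((-77 - (-10 - 6)²) - 59940) = 1/((-77 - 1*(-16)²) - 59940) = 1/((-77 - 1*256) - 59940) = 1/((-77 - 256) - 59940) = 1/(-333 - 59940) = 1/(-60273) = -1/60273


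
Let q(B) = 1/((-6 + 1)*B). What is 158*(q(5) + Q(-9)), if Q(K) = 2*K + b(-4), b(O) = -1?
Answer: -75208/25 ≈ -3008.3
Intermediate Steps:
Q(K) = -1 + 2*K (Q(K) = 2*K - 1 = -1 + 2*K)
q(B) = -1/(5*B) (q(B) = 1/(-5*B) = -1/(5*B))
158*(q(5) + Q(-9)) = 158*(-⅕/5 + (-1 + 2*(-9))) = 158*(-⅕*⅕ + (-1 - 18)) = 158*(-1/25 - 19) = 158*(-476/25) = -75208/25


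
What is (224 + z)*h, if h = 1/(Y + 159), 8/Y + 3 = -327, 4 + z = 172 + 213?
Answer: 99825/26231 ≈ 3.8056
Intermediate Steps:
z = 381 (z = -4 + (172 + 213) = -4 + 385 = 381)
Y = -4/165 (Y = 8/(-3 - 327) = 8/(-330) = 8*(-1/330) = -4/165 ≈ -0.024242)
h = 165/26231 (h = 1/(-4/165 + 159) = 1/(26231/165) = 165/26231 ≈ 0.0062903)
(224 + z)*h = (224 + 381)*(165/26231) = 605*(165/26231) = 99825/26231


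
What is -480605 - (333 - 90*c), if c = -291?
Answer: -507128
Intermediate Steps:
-480605 - (333 - 90*c) = -480605 - (333 - 90*(-291)) = -480605 - (333 + 26190) = -480605 - 1*26523 = -480605 - 26523 = -507128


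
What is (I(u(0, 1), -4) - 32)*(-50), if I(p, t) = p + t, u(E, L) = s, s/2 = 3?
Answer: 1500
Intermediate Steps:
s = 6 (s = 2*3 = 6)
u(E, L) = 6
(I(u(0, 1), -4) - 32)*(-50) = ((6 - 4) - 32)*(-50) = (2 - 32)*(-50) = -30*(-50) = 1500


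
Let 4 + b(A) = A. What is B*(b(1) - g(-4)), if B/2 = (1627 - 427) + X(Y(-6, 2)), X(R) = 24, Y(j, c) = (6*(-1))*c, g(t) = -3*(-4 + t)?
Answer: -66096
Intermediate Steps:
g(t) = 12 - 3*t
Y(j, c) = -6*c
b(A) = -4 + A
B = 2448 (B = 2*((1627 - 427) + 24) = 2*(1200 + 24) = 2*1224 = 2448)
B*(b(1) - g(-4)) = 2448*((-4 + 1) - (12 - 3*(-4))) = 2448*(-3 - (12 + 12)) = 2448*(-3 - 1*24) = 2448*(-3 - 24) = 2448*(-27) = -66096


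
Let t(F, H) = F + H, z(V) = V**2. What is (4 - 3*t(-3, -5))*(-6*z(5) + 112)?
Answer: -1064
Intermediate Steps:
(4 - 3*t(-3, -5))*(-6*z(5) + 112) = (4 - 3*(-3 - 5))*(-6*5**2 + 112) = (4 - 3*(-8))*(-6*25 + 112) = (4 + 24)*(-150 + 112) = 28*(-38) = -1064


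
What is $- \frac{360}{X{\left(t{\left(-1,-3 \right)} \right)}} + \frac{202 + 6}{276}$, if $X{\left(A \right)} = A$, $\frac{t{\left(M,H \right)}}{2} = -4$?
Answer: $\frac{3157}{69} \approx 45.754$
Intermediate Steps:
$t{\left(M,H \right)} = -8$ ($t{\left(M,H \right)} = 2 \left(-4\right) = -8$)
$- \frac{360}{X{\left(t{\left(-1,-3 \right)} \right)}} + \frac{202 + 6}{276} = - \frac{360}{-8} + \frac{202 + 6}{276} = \left(-360\right) \left(- \frac{1}{8}\right) + 208 \cdot \frac{1}{276} = 45 + \frac{52}{69} = \frac{3157}{69}$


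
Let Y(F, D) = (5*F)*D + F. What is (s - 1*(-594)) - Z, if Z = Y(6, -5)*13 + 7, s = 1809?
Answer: 4268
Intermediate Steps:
Y(F, D) = F + 5*D*F (Y(F, D) = 5*D*F + F = F + 5*D*F)
Z = -1865 (Z = (6*(1 + 5*(-5)))*13 + 7 = (6*(1 - 25))*13 + 7 = (6*(-24))*13 + 7 = -144*13 + 7 = -1872 + 7 = -1865)
(s - 1*(-594)) - Z = (1809 - 1*(-594)) - 1*(-1865) = (1809 + 594) + 1865 = 2403 + 1865 = 4268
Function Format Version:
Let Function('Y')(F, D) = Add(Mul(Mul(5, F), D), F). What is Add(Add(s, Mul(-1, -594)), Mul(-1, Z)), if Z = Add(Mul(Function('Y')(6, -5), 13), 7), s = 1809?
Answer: 4268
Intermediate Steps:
Function('Y')(F, D) = Add(F, Mul(5, D, F)) (Function('Y')(F, D) = Add(Mul(5, D, F), F) = Add(F, Mul(5, D, F)))
Z = -1865 (Z = Add(Mul(Mul(6, Add(1, Mul(5, -5))), 13), 7) = Add(Mul(Mul(6, Add(1, -25)), 13), 7) = Add(Mul(Mul(6, -24), 13), 7) = Add(Mul(-144, 13), 7) = Add(-1872, 7) = -1865)
Add(Add(s, Mul(-1, -594)), Mul(-1, Z)) = Add(Add(1809, Mul(-1, -594)), Mul(-1, -1865)) = Add(Add(1809, 594), 1865) = Add(2403, 1865) = 4268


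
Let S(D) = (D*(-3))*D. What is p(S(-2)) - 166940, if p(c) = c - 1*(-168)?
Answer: -166784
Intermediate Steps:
S(D) = -3*D**2 (S(D) = (-3*D)*D = -3*D**2)
p(c) = 168 + c (p(c) = c + 168 = 168 + c)
p(S(-2)) - 166940 = (168 - 3*(-2)**2) - 166940 = (168 - 3*4) - 166940 = (168 - 12) - 166940 = 156 - 166940 = -166784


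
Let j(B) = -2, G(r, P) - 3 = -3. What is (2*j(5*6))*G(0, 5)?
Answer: 0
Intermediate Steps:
G(r, P) = 0 (G(r, P) = 3 - 3 = 0)
(2*j(5*6))*G(0, 5) = (2*(-2))*0 = -4*0 = 0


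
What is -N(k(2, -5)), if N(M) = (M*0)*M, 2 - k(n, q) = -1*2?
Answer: 0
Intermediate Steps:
k(n, q) = 4 (k(n, q) = 2 - (-1)*2 = 2 - 1*(-2) = 2 + 2 = 4)
N(M) = 0 (N(M) = 0*M = 0)
-N(k(2, -5)) = -1*0 = 0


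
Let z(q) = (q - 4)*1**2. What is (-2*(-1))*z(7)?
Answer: 6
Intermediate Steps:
z(q) = -4 + q (z(q) = (-4 + q)*1 = -4 + q)
(-2*(-1))*z(7) = (-2*(-1))*(-4 + 7) = 2*3 = 6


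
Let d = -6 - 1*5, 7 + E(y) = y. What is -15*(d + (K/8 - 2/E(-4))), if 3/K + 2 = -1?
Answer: 14445/88 ≈ 164.15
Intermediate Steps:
E(y) = -7 + y
K = -1 (K = 3/(-2 - 1) = 3/(-3) = 3*(-⅓) = -1)
d = -11 (d = -6 - 5 = -11)
-15*(d + (K/8 - 2/E(-4))) = -15*(-11 + (-1/8 - 2/(-7 - 4))) = -15*(-11 + (-1*⅛ - 2/(-11))) = -15*(-11 + (-⅛ - 2*(-1/11))) = -15*(-11 + (-⅛ + 2/11)) = -15*(-11 + 5/88) = -15*(-963/88) = 14445/88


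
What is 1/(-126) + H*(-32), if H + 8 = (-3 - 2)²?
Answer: -68545/126 ≈ -544.01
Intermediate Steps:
H = 17 (H = -8 + (-3 - 2)² = -8 + (-5)² = -8 + 25 = 17)
1/(-126) + H*(-32) = 1/(-126) + 17*(-32) = -1/126 - 544 = -68545/126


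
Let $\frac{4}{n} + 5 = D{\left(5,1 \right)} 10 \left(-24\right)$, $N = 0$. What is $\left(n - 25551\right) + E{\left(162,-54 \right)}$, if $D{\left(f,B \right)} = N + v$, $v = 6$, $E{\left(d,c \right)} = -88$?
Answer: $- \frac{37048359}{1445} \approx -25639.0$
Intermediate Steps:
$D{\left(f,B \right)} = 6$ ($D{\left(f,B \right)} = 0 + 6 = 6$)
$n = - \frac{4}{1445}$ ($n = \frac{4}{-5 + 6 \cdot 10 \left(-24\right)} = \frac{4}{-5 + 60 \left(-24\right)} = \frac{4}{-5 - 1440} = \frac{4}{-1445} = 4 \left(- \frac{1}{1445}\right) = - \frac{4}{1445} \approx -0.0027682$)
$\left(n - 25551\right) + E{\left(162,-54 \right)} = \left(- \frac{4}{1445} - 25551\right) - 88 = - \frac{36921199}{1445} - 88 = - \frac{37048359}{1445}$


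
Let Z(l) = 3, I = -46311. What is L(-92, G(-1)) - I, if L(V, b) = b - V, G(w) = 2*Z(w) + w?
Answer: 46408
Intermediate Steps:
G(w) = 6 + w (G(w) = 2*3 + w = 6 + w)
L(-92, G(-1)) - I = ((6 - 1) - 1*(-92)) - 1*(-46311) = (5 + 92) + 46311 = 97 + 46311 = 46408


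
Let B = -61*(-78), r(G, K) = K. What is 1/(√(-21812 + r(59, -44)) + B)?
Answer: 2379/11330210 - I*√1366/5665105 ≈ 0.00020997 - 6.5241e-6*I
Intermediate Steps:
B = 4758
1/(√(-21812 + r(59, -44)) + B) = 1/(√(-21812 - 44) + 4758) = 1/(√(-21856) + 4758) = 1/(4*I*√1366 + 4758) = 1/(4758 + 4*I*√1366)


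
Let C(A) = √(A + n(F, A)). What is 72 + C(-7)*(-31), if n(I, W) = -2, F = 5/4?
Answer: 72 - 93*I ≈ 72.0 - 93.0*I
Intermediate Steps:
F = 5/4 (F = 5*(¼) = 5/4 ≈ 1.2500)
C(A) = √(-2 + A) (C(A) = √(A - 2) = √(-2 + A))
72 + C(-7)*(-31) = 72 + √(-2 - 7)*(-31) = 72 + √(-9)*(-31) = 72 + (3*I)*(-31) = 72 - 93*I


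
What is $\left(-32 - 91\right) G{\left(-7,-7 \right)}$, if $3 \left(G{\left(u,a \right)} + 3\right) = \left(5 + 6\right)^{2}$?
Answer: $-4592$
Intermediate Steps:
$G{\left(u,a \right)} = \frac{112}{3}$ ($G{\left(u,a \right)} = -3 + \frac{\left(5 + 6\right)^{2}}{3} = -3 + \frac{11^{2}}{3} = -3 + \frac{1}{3} \cdot 121 = -3 + \frac{121}{3} = \frac{112}{3}$)
$\left(-32 - 91\right) G{\left(-7,-7 \right)} = \left(-32 - 91\right) \frac{112}{3} = \left(-123\right) \frac{112}{3} = -4592$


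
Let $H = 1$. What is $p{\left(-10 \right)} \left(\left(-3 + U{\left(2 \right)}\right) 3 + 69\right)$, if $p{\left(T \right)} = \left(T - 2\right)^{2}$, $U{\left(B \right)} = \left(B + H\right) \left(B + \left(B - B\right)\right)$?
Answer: $11232$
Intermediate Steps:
$U{\left(B \right)} = B \left(1 + B\right)$ ($U{\left(B \right)} = \left(B + 1\right) \left(B + \left(B - B\right)\right) = \left(1 + B\right) \left(B + 0\right) = \left(1 + B\right) B = B \left(1 + B\right)$)
$p{\left(T \right)} = \left(-2 + T\right)^{2}$
$p{\left(-10 \right)} \left(\left(-3 + U{\left(2 \right)}\right) 3 + 69\right) = \left(-2 - 10\right)^{2} \left(\left(-3 + 2 \left(1 + 2\right)\right) 3 + 69\right) = \left(-12\right)^{2} \left(\left(-3 + 2 \cdot 3\right) 3 + 69\right) = 144 \left(\left(-3 + 6\right) 3 + 69\right) = 144 \left(3 \cdot 3 + 69\right) = 144 \left(9 + 69\right) = 144 \cdot 78 = 11232$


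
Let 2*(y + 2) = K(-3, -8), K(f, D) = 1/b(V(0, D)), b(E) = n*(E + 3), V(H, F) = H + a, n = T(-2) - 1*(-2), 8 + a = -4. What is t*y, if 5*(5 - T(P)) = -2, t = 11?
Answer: -14707/666 ≈ -22.083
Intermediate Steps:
a = -12 (a = -8 - 4 = -12)
T(P) = 27/5 (T(P) = 5 - ⅕*(-2) = 5 + ⅖ = 27/5)
n = 37/5 (n = 27/5 - 1*(-2) = 27/5 + 2 = 37/5 ≈ 7.4000)
V(H, F) = -12 + H (V(H, F) = H - 12 = -12 + H)
b(E) = 111/5 + 37*E/5 (b(E) = 37*(E + 3)/5 = 37*(3 + E)/5 = 111/5 + 37*E/5)
K(f, D) = -5/333 (K(f, D) = 1/(111/5 + 37*(-12 + 0)/5) = 1/(111/5 + (37/5)*(-12)) = 1/(111/5 - 444/5) = 1/(-333/5) = -5/333)
y = -1337/666 (y = -2 + (½)*(-5/333) = -2 - 5/666 = -1337/666 ≈ -2.0075)
t*y = 11*(-1337/666) = -14707/666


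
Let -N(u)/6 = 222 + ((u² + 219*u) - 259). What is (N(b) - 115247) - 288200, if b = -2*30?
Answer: -345985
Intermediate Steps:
b = -60
N(u) = 222 - 1314*u - 6*u² (N(u) = -6*(222 + ((u² + 219*u) - 259)) = -6*(222 + (-259 + u² + 219*u)) = -6*(-37 + u² + 219*u) = 222 - 1314*u - 6*u²)
(N(b) - 115247) - 288200 = ((222 - 1314*(-60) - 6*(-60)²) - 115247) - 288200 = ((222 + 78840 - 6*3600) - 115247) - 288200 = ((222 + 78840 - 21600) - 115247) - 288200 = (57462 - 115247) - 288200 = -57785 - 288200 = -345985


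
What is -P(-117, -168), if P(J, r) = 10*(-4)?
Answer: 40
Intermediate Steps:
P(J, r) = -40
-P(-117, -168) = -1*(-40) = 40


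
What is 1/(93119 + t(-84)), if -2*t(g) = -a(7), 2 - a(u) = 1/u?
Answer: 14/1303679 ≈ 1.0739e-5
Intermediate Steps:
a(u) = 2 - 1/u
t(g) = 13/14 (t(g) = -(-1)*(2 - 1/7)/2 = -(-1)*13/(2*7) = -1/2*(-13/7) = 13/14)
1/(93119 + t(-84)) = 1/(93119 + 13/14) = 1/(1303679/14) = 14/1303679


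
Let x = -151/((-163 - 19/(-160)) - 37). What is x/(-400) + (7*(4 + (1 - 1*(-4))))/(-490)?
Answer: -292057/2238670 ≈ -0.13046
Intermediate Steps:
x = 24160/31981 (x = -151/((-163 - 19*(-1/160)) - 37) = -151/((-163 + 19/160) - 37) = -151/(-26061/160 - 37) = -151/(-31981/160) = -151*(-160/31981) = 24160/31981 ≈ 0.75545)
x/(-400) + (7*(4 + (1 - 1*(-4))))/(-490) = (24160/31981)/(-400) + (7*(4 + (1 - 1*(-4))))/(-490) = (24160/31981)*(-1/400) + (7*(4 + (1 + 4)))*(-1/490) = -302/159905 + (7*(4 + 5))*(-1/490) = -302/159905 + (7*9)*(-1/490) = -302/159905 + 63*(-1/490) = -302/159905 - 9/70 = -292057/2238670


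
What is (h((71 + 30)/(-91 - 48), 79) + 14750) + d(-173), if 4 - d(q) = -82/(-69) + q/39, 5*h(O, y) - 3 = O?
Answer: 3066724299/207805 ≈ 14758.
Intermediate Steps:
h(O, y) = ⅗ + O/5
d(q) = 194/69 - q/39 (d(q) = 4 - (-82/(-69) + q/39) = 4 - (-82*(-1/69) + q*(1/39)) = 4 - (82/69 + q/39) = 4 + (-82/69 - q/39) = 194/69 - q/39)
(h((71 + 30)/(-91 - 48), 79) + 14750) + d(-173) = ((⅗ + ((71 + 30)/(-91 - 48))/5) + 14750) + (194/69 - 1/39*(-173)) = ((⅗ + (101/(-139))/5) + 14750) + (194/69 + 173/39) = ((⅗ + (101*(-1/139))/5) + 14750) + 2167/299 = ((⅗ + (⅕)*(-101/139)) + 14750) + 2167/299 = ((⅗ - 101/695) + 14750) + 2167/299 = (316/695 + 14750) + 2167/299 = 10251566/695 + 2167/299 = 3066724299/207805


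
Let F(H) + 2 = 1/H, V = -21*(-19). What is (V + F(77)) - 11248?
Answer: -835526/77 ≈ -10851.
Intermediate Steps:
V = 399
F(H) = -2 + 1/H
(V + F(77)) - 11248 = (399 + (-2 + 1/77)) - 11248 = (399 - 153/77) - 11248 = 30570/77 - 11248 = -835526/77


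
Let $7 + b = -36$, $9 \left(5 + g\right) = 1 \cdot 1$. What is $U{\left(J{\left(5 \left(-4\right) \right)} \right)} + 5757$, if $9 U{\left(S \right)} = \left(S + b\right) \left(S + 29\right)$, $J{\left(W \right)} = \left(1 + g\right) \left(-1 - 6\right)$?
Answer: $\frac{4125001}{729} \approx 5658.4$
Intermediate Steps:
$g = - \frac{44}{9}$ ($g = -5 + \frac{1 \cdot 1}{9} = -5 + \frac{1}{9} \cdot 1 = -5 + \frac{1}{9} = - \frac{44}{9} \approx -4.8889$)
$b = -43$ ($b = -7 - 36 = -43$)
$J{\left(W \right)} = \frac{245}{9}$ ($J{\left(W \right)} = \left(1 - \frac{44}{9}\right) \left(-1 - 6\right) = \left(- \frac{35}{9}\right) \left(-7\right) = \frac{245}{9}$)
$U{\left(S \right)} = \frac{\left(-43 + S\right) \left(29 + S\right)}{9}$ ($U{\left(S \right)} = \frac{\left(S - 43\right) \left(S + 29\right)}{9} = \frac{\left(-43 + S\right) \left(29 + S\right)}{9}$)
$U{\left(J{\left(5 \left(-4\right) \right)} \right)} + 5757 = \left(- \frac{1247}{9} - \frac{3430}{81} + \frac{\left(\frac{245}{9}\right)^{2}}{9}\right) + 5757 = \left(- \frac{1247}{9} - \frac{3430}{81} + \frac{1}{9} \cdot \frac{60025}{81}\right) + 5757 = \left(- \frac{1247}{9} - \frac{3430}{81} + \frac{60025}{729}\right) + 5757 = - \frac{71852}{729} + 5757 = \frac{4125001}{729}$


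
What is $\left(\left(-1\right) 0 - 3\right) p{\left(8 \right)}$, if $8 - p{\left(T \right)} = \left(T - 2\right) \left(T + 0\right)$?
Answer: $120$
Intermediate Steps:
$p{\left(T \right)} = 8 - T \left(-2 + T\right)$ ($p{\left(T \right)} = 8 - \left(T - 2\right) \left(T + 0\right) = 8 - \left(-2 + T\right) T = 8 - T \left(-2 + T\right)$)
$\left(\left(-1\right) 0 - 3\right) p{\left(8 \right)} = \left(\left(-1\right) 0 - 3\right) \left(8 - 8^{2} + 2 \cdot 8\right) = \left(0 - 3\right) \left(8 - 64 + 16\right) = - 3 \left(8 - 64 + 16\right) = \left(-3\right) \left(-40\right) = 120$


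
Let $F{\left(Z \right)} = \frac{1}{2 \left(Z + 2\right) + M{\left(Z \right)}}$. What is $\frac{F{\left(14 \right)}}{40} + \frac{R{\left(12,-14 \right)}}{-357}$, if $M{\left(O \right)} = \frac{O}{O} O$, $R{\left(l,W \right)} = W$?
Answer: $\frac{3731}{93840} \approx 0.039759$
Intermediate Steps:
$M{\left(O \right)} = O$ ($M{\left(O \right)} = 1 O = O$)
$F{\left(Z \right)} = \frac{1}{4 + 3 Z}$ ($F{\left(Z \right)} = \frac{1}{2 \left(Z + 2\right) + Z} = \frac{1}{2 \left(2 + Z\right) + Z} = \frac{1}{\left(4 + 2 Z\right) + Z} = \frac{1}{4 + 3 Z}$)
$\frac{F{\left(14 \right)}}{40} + \frac{R{\left(12,-14 \right)}}{-357} = \frac{1}{\left(4 + 3 \cdot 14\right) 40} - \frac{14}{-357} = \frac{1}{4 + 42} \cdot \frac{1}{40} - - \frac{2}{51} = \frac{1}{46} \cdot \frac{1}{40} + \frac{2}{51} = \frac{1}{1840} + \frac{2}{51} = \frac{3731}{93840}$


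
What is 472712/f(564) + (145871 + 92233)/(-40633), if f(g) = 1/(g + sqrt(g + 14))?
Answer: 10833146338440/40633 + 8036104*sqrt(2) ≈ 2.7797e+8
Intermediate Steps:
f(g) = 1/(g + sqrt(14 + g))
472712/f(564) + (145871 + 92233)/(-40633) = 472712/(1/(564 + sqrt(14 + 564))) + (145871 + 92233)/(-40633) = 472712/(1/(564 + sqrt(578))) + 238104*(-1/40633) = 472712/(1/(564 + 17*sqrt(2))) - 238104/40633 = 472712*(564 + 17*sqrt(2)) - 238104/40633 = (266609568 + 8036104*sqrt(2)) - 238104/40633 = 10833146338440/40633 + 8036104*sqrt(2)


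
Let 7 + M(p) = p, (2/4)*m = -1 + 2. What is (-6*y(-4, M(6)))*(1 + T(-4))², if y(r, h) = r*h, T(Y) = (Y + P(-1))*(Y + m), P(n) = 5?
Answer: -24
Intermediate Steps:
m = 2 (m = 2*(-1 + 2) = 2*1 = 2)
M(p) = -7 + p
T(Y) = (2 + Y)*(5 + Y) (T(Y) = (Y + 5)*(Y + 2) = (5 + Y)*(2 + Y) = (2 + Y)*(5 + Y))
y(r, h) = h*r
(-6*y(-4, M(6)))*(1 + T(-4))² = (-6*(-7 + 6)*(-4))*(1 + (10 + (-4)² + 7*(-4)))² = (-(-6)*(-4))*(1 + (10 + 16 - 28))² = (-6*4)*(1 - 2)² = -24*(-1)² = -24*1 = -24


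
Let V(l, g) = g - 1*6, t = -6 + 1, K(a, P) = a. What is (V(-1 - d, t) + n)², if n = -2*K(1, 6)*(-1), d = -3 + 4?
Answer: 81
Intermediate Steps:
d = 1
t = -5
V(l, g) = -6 + g (V(l, g) = g - 6 = -6 + g)
n = 2 (n = -2*1*(-1) = -2*(-1) = 2)
(V(-1 - d, t) + n)² = ((-6 - 5) + 2)² = (-11 + 2)² = (-9)² = 81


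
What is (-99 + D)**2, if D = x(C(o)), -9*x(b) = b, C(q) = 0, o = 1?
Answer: 9801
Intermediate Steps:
x(b) = -b/9
D = 0 (D = -1/9*0 = 0)
(-99 + D)**2 = (-99 + 0)**2 = (-99)**2 = 9801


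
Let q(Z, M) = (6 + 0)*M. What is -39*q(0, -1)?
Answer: 234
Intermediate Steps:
q(Z, M) = 6*M
-39*q(0, -1) = -234*(-1) = -39*(-6) = 234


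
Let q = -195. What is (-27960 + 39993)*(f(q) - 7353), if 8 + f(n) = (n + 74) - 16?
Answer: -90223434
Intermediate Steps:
f(n) = 50 + n (f(n) = -8 + ((n + 74) - 16) = -8 + ((74 + n) - 16) = -8 + (58 + n) = 50 + n)
(-27960 + 39993)*(f(q) - 7353) = (-27960 + 39993)*((50 - 195) - 7353) = 12033*(-145 - 7353) = 12033*(-7498) = -90223434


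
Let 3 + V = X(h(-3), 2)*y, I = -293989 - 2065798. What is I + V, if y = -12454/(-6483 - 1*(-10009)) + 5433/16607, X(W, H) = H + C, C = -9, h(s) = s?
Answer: -69089607516520/29278141 ≈ -2.3598e+6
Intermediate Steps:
I = -2359787
X(W, H) = -9 + H (X(W, H) = H - 9 = -9 + H)
y = -93833410/29278141 (y = -12454/(-6483 + 10009) + 5433*(1/16607) = -12454/3526 + 5433/16607 = -12454*1/3526 + 5433/16607 = -6227/1763 + 5433/16607 = -93833410/29278141 ≈ -3.2049)
V = 568999447/29278141 (V = -3 + (-9 + 2)*(-93833410/29278141) = -3 - 7*(-93833410/29278141) = -3 + 656833870/29278141 = 568999447/29278141 ≈ 19.434)
I + V = -2359787 + 568999447/29278141 = -69089607516520/29278141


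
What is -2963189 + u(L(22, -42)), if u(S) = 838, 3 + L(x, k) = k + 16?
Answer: -2962351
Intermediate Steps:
L(x, k) = 13 + k (L(x, k) = -3 + (k + 16) = -3 + (16 + k) = 13 + k)
-2963189 + u(L(22, -42)) = -2963189 + 838 = -2962351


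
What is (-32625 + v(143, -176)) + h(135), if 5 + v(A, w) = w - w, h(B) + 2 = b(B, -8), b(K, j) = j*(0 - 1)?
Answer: -32624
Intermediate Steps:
b(K, j) = -j (b(K, j) = j*(-1) = -j)
h(B) = 6 (h(B) = -2 - 1*(-8) = -2 + 8 = 6)
v(A, w) = -5 (v(A, w) = -5 + (w - w) = -5 + 0 = -5)
(-32625 + v(143, -176)) + h(135) = (-32625 - 5) + 6 = -32630 + 6 = -32624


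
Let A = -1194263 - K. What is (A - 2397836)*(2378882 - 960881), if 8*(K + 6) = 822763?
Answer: -41915410485507/8 ≈ -5.2394e+12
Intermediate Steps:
K = 822715/8 (K = -6 + (⅛)*822763 = -6 + 822763/8 = 822715/8 ≈ 1.0284e+5)
A = -10376819/8 (A = -1194263 - 1*822715/8 = -1194263 - 822715/8 = -10376819/8 ≈ -1.2971e+6)
(A - 2397836)*(2378882 - 960881) = (-10376819/8 - 2397836)*(2378882 - 960881) = -29559507/8*1418001 = -41915410485507/8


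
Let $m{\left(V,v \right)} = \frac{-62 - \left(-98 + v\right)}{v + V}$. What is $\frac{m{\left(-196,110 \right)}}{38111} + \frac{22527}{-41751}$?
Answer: $- \frac{4101677176}{7602267947} \approx -0.53953$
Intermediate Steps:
$m{\left(V,v \right)} = \frac{36 - v}{V + v}$
$\frac{m{\left(-196,110 \right)}}{38111} + \frac{22527}{-41751} = \frac{\frac{1}{-196 + 110} \left(36 - 110\right)}{38111} + \frac{22527}{-41751} = \frac{36 - 110}{-86} \cdot \frac{1}{38111} + 22527 \left(- \frac{1}{41751}\right) = \left(- \frac{1}{86}\right) \left(-74\right) \frac{1}{38111} - \frac{2503}{4639} = \frac{37}{43} \cdot \frac{1}{38111} - \frac{2503}{4639} = \frac{37}{1638773} - \frac{2503}{4639} = - \frac{4101677176}{7602267947}$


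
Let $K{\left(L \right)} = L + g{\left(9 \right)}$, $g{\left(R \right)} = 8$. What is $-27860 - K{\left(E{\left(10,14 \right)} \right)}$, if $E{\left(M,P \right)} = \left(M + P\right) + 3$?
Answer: $-27895$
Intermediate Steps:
$E{\left(M,P \right)} = 3 + M + P$
$K{\left(L \right)} = 8 + L$ ($K{\left(L \right)} = L + 8 = 8 + L$)
$-27860 - K{\left(E{\left(10,14 \right)} \right)} = -27860 - \left(8 + \left(3 + 10 + 14\right)\right) = -27860 - \left(8 + 27\right) = -27860 - 35 = -27895$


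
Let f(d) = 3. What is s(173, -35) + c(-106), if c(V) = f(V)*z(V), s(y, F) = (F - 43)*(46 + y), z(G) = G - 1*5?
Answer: -17415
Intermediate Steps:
z(G) = -5 + G (z(G) = G - 5 = -5 + G)
s(y, F) = (-43 + F)*(46 + y)
c(V) = -15 + 3*V (c(V) = 3*(-5 + V) = -15 + 3*V)
s(173, -35) + c(-106) = (-1978 - 43*173 + 46*(-35) - 35*173) + (-15 + 3*(-106)) = (-1978 - 7439 - 1610 - 6055) + (-15 - 318) = -17082 - 333 = -17415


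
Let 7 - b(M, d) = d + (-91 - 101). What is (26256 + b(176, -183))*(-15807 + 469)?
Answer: -408573644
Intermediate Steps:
b(M, d) = 199 - d (b(M, d) = 7 - (d + (-91 - 101)) = 7 - (d - 192) = 7 - (-192 + d) = 7 + (192 - d) = 199 - d)
(26256 + b(176, -183))*(-15807 + 469) = (26256 + (199 - 1*(-183)))*(-15807 + 469) = (26256 + (199 + 183))*(-15338) = (26256 + 382)*(-15338) = 26638*(-15338) = -408573644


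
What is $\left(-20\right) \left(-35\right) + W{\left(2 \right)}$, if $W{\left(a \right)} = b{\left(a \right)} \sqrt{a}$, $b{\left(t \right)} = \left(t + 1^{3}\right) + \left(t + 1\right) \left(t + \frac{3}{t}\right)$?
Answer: $700 + \frac{27 \sqrt{2}}{2} \approx 719.09$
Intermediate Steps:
$b{\left(t \right)} = 1 + t + \left(1 + t\right) \left(t + \frac{3}{t}\right)$ ($b{\left(t \right)} = \left(t + 1\right) + \left(1 + t\right) \left(t + \frac{3}{t}\right) = \left(1 + t\right) + \left(1 + t\right) \left(t + \frac{3}{t}\right) = 1 + t + \left(1 + t\right) \left(t + \frac{3}{t}\right)$)
$W{\left(a \right)} = \sqrt{a} \left(4 + a^{2} + 2 a + \frac{3}{a}\right)$ ($W{\left(a \right)} = \left(4 + a^{2} + 2 a + \frac{3}{a}\right) \sqrt{a} = \sqrt{a} \left(4 + a^{2} + 2 a + \frac{3}{a}\right)$)
$\left(-20\right) \left(-35\right) + W{\left(2 \right)} = \left(-20\right) \left(-35\right) + \frac{3 + 2 \left(4 + 2^{2} + 2 \cdot 2\right)}{\sqrt{2}} = 700 + \frac{\sqrt{2}}{2} \left(3 + 2 \left(4 + 4 + 4\right)\right) = 700 + \frac{\sqrt{2}}{2} \left(3 + 2 \cdot 12\right) = 700 + \frac{\sqrt{2}}{2} \left(3 + 24\right) = 700 + \frac{\sqrt{2}}{2} \cdot 27 = 700 + \frac{27 \sqrt{2}}{2}$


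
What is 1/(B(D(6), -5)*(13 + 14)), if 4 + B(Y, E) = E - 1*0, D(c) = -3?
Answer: -1/243 ≈ -0.0041152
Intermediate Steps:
B(Y, E) = -4 + E (B(Y, E) = -4 + (E - 1*0) = -4 + (E + 0) = -4 + E)
1/(B(D(6), -5)*(13 + 14)) = 1/((-4 - 5)*(13 + 14)) = 1/(-9*27) = 1/(-243) = -1/243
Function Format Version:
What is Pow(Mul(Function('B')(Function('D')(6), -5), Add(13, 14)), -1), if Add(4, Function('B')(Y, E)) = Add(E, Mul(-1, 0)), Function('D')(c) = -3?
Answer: Rational(-1, 243) ≈ -0.0041152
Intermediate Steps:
Function('B')(Y, E) = Add(-4, E) (Function('B')(Y, E) = Add(-4, Add(E, Mul(-1, 0))) = Add(-4, Add(E, 0)) = Add(-4, E))
Pow(Mul(Function('B')(Function('D')(6), -5), Add(13, 14)), -1) = Pow(Mul(Add(-4, -5), Add(13, 14)), -1) = Pow(Mul(-9, 27), -1) = Pow(-243, -1) = Rational(-1, 243)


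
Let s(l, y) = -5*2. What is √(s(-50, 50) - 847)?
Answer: I*√857 ≈ 29.275*I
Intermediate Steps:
s(l, y) = -10
√(s(-50, 50) - 847) = √(-10 - 847) = √(-857) = I*√857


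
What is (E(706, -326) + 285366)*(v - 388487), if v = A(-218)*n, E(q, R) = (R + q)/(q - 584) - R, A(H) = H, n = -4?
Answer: -6755122426230/61 ≈ -1.1074e+11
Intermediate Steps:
E(q, R) = -R + (R + q)/(-584 + q) (E(q, R) = (R + q)/(-584 + q) - R = -R + (R + q)/(-584 + q))
v = 872 (v = -218*(-4) = 872)
(E(706, -326) + 285366)*(v - 388487) = ((706 + 585*(-326) - 1*(-326)*706)/(-584 + 706) + 285366)*(872 - 388487) = ((706 - 190710 + 230156)/122 + 285366)*(-387615) = ((1/122)*40152 + 285366)*(-387615) = (20076/61 + 285366)*(-387615) = (17427402/61)*(-387615) = -6755122426230/61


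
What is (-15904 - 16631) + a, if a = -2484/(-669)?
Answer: -7254477/223 ≈ -32531.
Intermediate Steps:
a = 828/223 (a = -2484*(-1/669) = 828/223 ≈ 3.7130)
(-15904 - 16631) + a = (-15904 - 16631) + 828/223 = -32535 + 828/223 = -7254477/223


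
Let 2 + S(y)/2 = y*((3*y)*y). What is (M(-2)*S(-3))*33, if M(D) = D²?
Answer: -21912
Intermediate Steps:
S(y) = -4 + 6*y³ (S(y) = -4 + 2*(y*((3*y)*y)) = -4 + 2*(y*(3*y²)) = -4 + 2*(3*y³) = -4 + 6*y³)
(M(-2)*S(-3))*33 = ((-2)²*(-4 + 6*(-3)³))*33 = (4*(-4 + 6*(-27)))*33 = (4*(-4 - 162))*33 = (4*(-166))*33 = -664*33 = -21912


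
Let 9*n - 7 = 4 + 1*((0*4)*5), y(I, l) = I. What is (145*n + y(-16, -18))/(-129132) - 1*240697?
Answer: -279735166487/1162188 ≈ -2.4070e+5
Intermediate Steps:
n = 11/9 (n = 7/9 + (4 + 1*((0*4)*5))/9 = 7/9 + (4 + 1*(0*5))/9 = 7/9 + (4 + 1*0)/9 = 7/9 + (4 + 0)/9 = 7/9 + (⅑)*4 = 7/9 + 4/9 = 11/9 ≈ 1.2222)
(145*n + y(-16, -18))/(-129132) - 1*240697 = (145*(11/9) - 16)/(-129132) - 1*240697 = (1595/9 - 16)*(-1/129132) - 240697 = (1451/9)*(-1/129132) - 240697 = -1451/1162188 - 240697 = -279735166487/1162188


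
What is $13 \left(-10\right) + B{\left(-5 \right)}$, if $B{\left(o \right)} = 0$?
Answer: $-130$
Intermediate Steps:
$13 \left(-10\right) + B{\left(-5 \right)} = 13 \left(-10\right) + 0 = -130 + 0 = -130$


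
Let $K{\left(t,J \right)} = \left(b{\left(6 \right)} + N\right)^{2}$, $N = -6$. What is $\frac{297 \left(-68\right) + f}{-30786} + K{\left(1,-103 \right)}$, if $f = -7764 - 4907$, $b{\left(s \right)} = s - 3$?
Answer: $\frac{309941}{30786} \approx 10.068$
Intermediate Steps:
$b{\left(s \right)} = -3 + s$ ($b{\left(s \right)} = s - 3 = -3 + s$)
$f = -12671$ ($f = -7764 - 4907 = -12671$)
$K{\left(t,J \right)} = 9$ ($K{\left(t,J \right)} = \left(\left(-3 + 6\right) - 6\right)^{2} = \left(3 - 6\right)^{2} = \left(-3\right)^{2} = 9$)
$\frac{297 \left(-68\right) + f}{-30786} + K{\left(1,-103 \right)} = \frac{297 \left(-68\right) - 12671}{-30786} + 9 = \left(-20196 - 12671\right) \left(- \frac{1}{30786}\right) + 9 = \left(-32867\right) \left(- \frac{1}{30786}\right) + 9 = \frac{32867}{30786} + 9 = \frac{309941}{30786}$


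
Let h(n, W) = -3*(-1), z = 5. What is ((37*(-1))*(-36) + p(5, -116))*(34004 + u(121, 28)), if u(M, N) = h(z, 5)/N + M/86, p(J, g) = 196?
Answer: 15640088098/301 ≈ 5.1960e+7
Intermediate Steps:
h(n, W) = 3
u(M, N) = 3/N + M/86
((37*(-1))*(-36) + p(5, -116))*(34004 + u(121, 28)) = ((37*(-1))*(-36) + 196)*(34004 + (3/28 + (1/86)*121)) = (-37*(-36) + 196)*(34004 + (3*(1/28) + 121/86)) = (1332 + 196)*(34004 + (3/28 + 121/86)) = 1528*(34004 + 1823/1204) = 1528*(40942639/1204) = 15640088098/301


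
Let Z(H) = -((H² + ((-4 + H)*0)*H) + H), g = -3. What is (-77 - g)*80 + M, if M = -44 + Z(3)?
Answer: -5976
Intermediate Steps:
Z(H) = -H - H² (Z(H) = -((H² + 0*H) + H) = -((H² + 0) + H) = -(H² + H) = -(H + H²) = -H - H²)
M = -56 (M = -44 - 1*3*(1 + 3) = -44 - 1*3*4 = -44 - 12 = -56)
(-77 - g)*80 + M = (-77 - 1*(-3))*80 - 56 = (-77 + 3)*80 - 56 = -74*80 - 56 = -5920 - 56 = -5976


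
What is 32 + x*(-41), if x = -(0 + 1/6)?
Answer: 233/6 ≈ 38.833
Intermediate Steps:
x = -⅙ (x = -(0 + ⅙) = -1*⅙ = -⅙ ≈ -0.16667)
32 + x*(-41) = 32 - ⅙*(-41) = 32 + 41/6 = 233/6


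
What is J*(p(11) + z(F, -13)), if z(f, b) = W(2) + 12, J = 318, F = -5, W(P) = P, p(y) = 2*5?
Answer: 7632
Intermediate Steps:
p(y) = 10
z(f, b) = 14 (z(f, b) = 2 + 12 = 14)
J*(p(11) + z(F, -13)) = 318*(10 + 14) = 318*24 = 7632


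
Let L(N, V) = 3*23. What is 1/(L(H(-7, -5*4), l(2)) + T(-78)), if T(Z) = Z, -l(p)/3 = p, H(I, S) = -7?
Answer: -⅑ ≈ -0.11111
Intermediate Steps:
l(p) = -3*p
L(N, V) = 69
1/(L(H(-7, -5*4), l(2)) + T(-78)) = 1/(69 - 78) = 1/(-9) = -⅑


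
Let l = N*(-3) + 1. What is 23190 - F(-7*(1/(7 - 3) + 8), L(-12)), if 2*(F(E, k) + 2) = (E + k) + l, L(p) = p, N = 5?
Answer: 185871/8 ≈ 23234.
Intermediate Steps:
l = -14 (l = 5*(-3) + 1 = -15 + 1 = -14)
F(E, k) = -9 + E/2 + k/2 (F(E, k) = -2 + ((E + k) - 14)/2 = -2 + (-14 + E + k)/2 = -2 + (-7 + E/2 + k/2) = -9 + E/2 + k/2)
23190 - F(-7*(1/(7 - 3) + 8), L(-12)) = 23190 - (-9 + (-7*(1/(7 - 3) + 8))/2 + (1/2)*(-12)) = 23190 - (-9 + (-7*(1/4 + 8))/2 - 6) = 23190 - (-9 + (-7*33/4)/2 - 6) = 23190 - (-9 + (1/2)*(-231/4) - 6) = 23190 - (-9 - 231/8 - 6) = 23190 - 1*(-351/8) = 23190 + 351/8 = 185871/8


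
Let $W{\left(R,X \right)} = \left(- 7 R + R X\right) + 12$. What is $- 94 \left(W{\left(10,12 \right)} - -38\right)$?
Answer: $-9400$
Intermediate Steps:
$W{\left(R,X \right)} = 12 - 7 R + R X$
$- 94 \left(W{\left(10,12 \right)} - -38\right) = - 94 \left(\left(12 - 70 + 10 \cdot 12\right) - -38\right) = - 94 \left(\left(12 - 70 + 120\right) + 38\right) = - 94 \left(62 + 38\right) = \left(-94\right) 100 = -9400$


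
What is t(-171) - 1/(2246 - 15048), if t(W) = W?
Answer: -2189141/12802 ≈ -171.00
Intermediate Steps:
t(-171) - 1/(2246 - 15048) = -171 - 1/(2246 - 15048) = -171 - 1/(-12802) = -171 - 1*(-1/12802) = -171 + 1/12802 = -2189141/12802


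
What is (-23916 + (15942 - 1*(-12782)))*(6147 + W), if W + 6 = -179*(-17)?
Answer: 44156672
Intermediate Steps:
W = 3037 (W = -6 - 179*(-17) = -6 + 3043 = 3037)
(-23916 + (15942 - 1*(-12782)))*(6147 + W) = (-23916 + (15942 - 1*(-12782)))*(6147 + 3037) = (-23916 + (15942 + 12782))*9184 = (-23916 + 28724)*9184 = 4808*9184 = 44156672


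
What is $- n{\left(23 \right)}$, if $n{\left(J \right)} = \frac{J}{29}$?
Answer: $- \frac{23}{29} \approx -0.7931$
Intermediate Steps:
$n{\left(J \right)} = \frac{J}{29}$ ($n{\left(J \right)} = J \frac{1}{29} = \frac{J}{29}$)
$- n{\left(23 \right)} = - \frac{23}{29}$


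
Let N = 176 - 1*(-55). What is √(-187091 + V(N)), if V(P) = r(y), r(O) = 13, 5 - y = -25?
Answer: I*√187078 ≈ 432.53*I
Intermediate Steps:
y = 30 (y = 5 - 1*(-25) = 5 + 25 = 30)
N = 231 (N = 176 + 55 = 231)
V(P) = 13
√(-187091 + V(N)) = √(-187091 + 13) = √(-187078) = I*√187078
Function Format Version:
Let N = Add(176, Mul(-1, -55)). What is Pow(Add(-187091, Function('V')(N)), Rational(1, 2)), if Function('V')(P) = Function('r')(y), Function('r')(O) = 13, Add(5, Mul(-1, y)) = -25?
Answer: Mul(I, Pow(187078, Rational(1, 2))) ≈ Mul(432.53, I)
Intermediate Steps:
y = 30 (y = Add(5, Mul(-1, -25)) = Add(5, 25) = 30)
N = 231 (N = Add(176, 55) = 231)
Function('V')(P) = 13
Pow(Add(-187091, Function('V')(N)), Rational(1, 2)) = Pow(Add(-187091, 13), Rational(1, 2)) = Pow(-187078, Rational(1, 2)) = Mul(I, Pow(187078, Rational(1, 2)))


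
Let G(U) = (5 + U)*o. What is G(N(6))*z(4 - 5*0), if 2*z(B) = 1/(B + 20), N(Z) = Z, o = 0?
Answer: 0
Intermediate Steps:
z(B) = 1/(2*(20 + B)) (z(B) = 1/(2*(B + 20)) = 1/(2*(20 + B)))
G(U) = 0 (G(U) = (5 + U)*0 = 0)
G(N(6))*z(4 - 5*0) = 0*(1/(2*(20 + (4 - 5*0)))) = 0*(1/(2*(20 + (4 + 0)))) = 0*(1/(2*(20 + 4))) = 0*((1/2)/24) = 0*((1/2)*(1/24)) = 0*(1/48) = 0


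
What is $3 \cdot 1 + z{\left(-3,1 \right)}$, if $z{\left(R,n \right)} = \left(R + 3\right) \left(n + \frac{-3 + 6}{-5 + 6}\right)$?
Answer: $3$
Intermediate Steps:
$z{\left(R,n \right)} = \left(3 + R\right) \left(3 + n\right)$ ($z{\left(R,n \right)} = \left(3 + R\right) \left(n + \frac{3}{1}\right) = \left(3 + R\right) \left(n + 3 \cdot 1\right) = \left(3 + R\right) \left(n + 3\right) = \left(3 + R\right) \left(3 + n\right)$)
$3 \cdot 1 + z{\left(-3,1 \right)} = 3 \cdot 1 + \left(9 + 3 \left(-3\right) + 3 \cdot 1 - 3\right) = 3 + \left(9 - 9 + 3 - 3\right) = 3 + 0 = 3$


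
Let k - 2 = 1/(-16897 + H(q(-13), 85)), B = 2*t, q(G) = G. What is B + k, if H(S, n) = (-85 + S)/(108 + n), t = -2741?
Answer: -17871480313/3261219 ≈ -5480.0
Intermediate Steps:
H(S, n) = (-85 + S)/(108 + n)
B = -5482 (B = 2*(-2741) = -5482)
k = 6522245/3261219 (k = 2 + 1/(-16897 + (-85 - 13)/(108 + 85)) = 2 + 1/(-16897 - 98/193) = 2 + 1/(-3261219/193) = 2 - 193/3261219 = 6522245/3261219 ≈ 1.9999)
B + k = -5482 + 6522245/3261219 = -17871480313/3261219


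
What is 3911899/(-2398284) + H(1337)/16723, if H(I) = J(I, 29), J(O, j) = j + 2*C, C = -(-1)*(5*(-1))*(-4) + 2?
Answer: -9320516035/5729500476 ≈ -1.6268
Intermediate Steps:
C = 22 (C = -(-1)*(-5*(-4)) + 2 = -(-1)*20 + 2 = -1*(-20) + 2 = 20 + 2 = 22)
J(O, j) = 44 + j (J(O, j) = j + 2*22 = j + 44 = 44 + j)
H(I) = 73 (H(I) = 44 + 29 = 73)
3911899/(-2398284) + H(1337)/16723 = 3911899/(-2398284) + 73/16723 = 3911899*(-1/2398284) + 73*(1/16723) = -3911899/2398284 + 73/16723 = -9320516035/5729500476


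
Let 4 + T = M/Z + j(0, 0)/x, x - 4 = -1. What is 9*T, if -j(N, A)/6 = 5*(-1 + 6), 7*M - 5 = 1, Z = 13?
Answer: -44172/91 ≈ -485.41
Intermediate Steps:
x = 3 (x = 4 - 1 = 3)
M = 6/7 (M = 5/7 + (⅐)*1 = 5/7 + ⅐ = 6/7 ≈ 0.85714)
j(N, A) = -150 (j(N, A) = -30*(-1 + 6) = -30*5 = -6*25 = -150)
T = -4908/91 (T = -4 + ((6/7)/13 - 150/3) = -4 + ((6/7)*(1/13) - 150*⅓) = -4 + (6/91 - 50) = -4 - 4544/91 = -4908/91 ≈ -53.934)
9*T = 9*(-4908/91) = -44172/91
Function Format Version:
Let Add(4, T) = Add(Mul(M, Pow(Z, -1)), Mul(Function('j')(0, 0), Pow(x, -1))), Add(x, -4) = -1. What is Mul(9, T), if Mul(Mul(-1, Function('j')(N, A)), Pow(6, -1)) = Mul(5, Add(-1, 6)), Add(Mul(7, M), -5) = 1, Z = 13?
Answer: Rational(-44172, 91) ≈ -485.41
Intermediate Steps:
x = 3 (x = Add(4, -1) = 3)
M = Rational(6, 7) (M = Add(Rational(5, 7), Mul(Rational(1, 7), 1)) = Add(Rational(5, 7), Rational(1, 7)) = Rational(6, 7) ≈ 0.85714)
Function('j')(N, A) = -150 (Function('j')(N, A) = Mul(-6, Mul(5, Add(-1, 6))) = Mul(-6, Mul(5, 5)) = Mul(-6, 25) = -150)
T = Rational(-4908, 91) (T = Add(-4, Add(Mul(Rational(6, 7), Pow(13, -1)), Mul(-150, Pow(3, -1)))) = Add(-4, Add(Mul(Rational(6, 7), Rational(1, 13)), Mul(-150, Rational(1, 3)))) = Add(-4, Add(Rational(6, 91), -50)) = Add(-4, Rational(-4544, 91)) = Rational(-4908, 91) ≈ -53.934)
Mul(9, T) = Mul(9, Rational(-4908, 91)) = Rational(-44172, 91)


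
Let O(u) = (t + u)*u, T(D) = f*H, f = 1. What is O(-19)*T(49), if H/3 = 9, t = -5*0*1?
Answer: 9747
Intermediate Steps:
t = 0 (t = 0*1 = 0)
H = 27 (H = 3*9 = 27)
T(D) = 27 (T(D) = 1*27 = 27)
O(u) = u**2 (O(u) = (0 + u)*u = u*u = u**2)
O(-19)*T(49) = (-19)**2*27 = 361*27 = 9747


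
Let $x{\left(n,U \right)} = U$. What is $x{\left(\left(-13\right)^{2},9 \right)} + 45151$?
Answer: $45160$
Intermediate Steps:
$x{\left(\left(-13\right)^{2},9 \right)} + 45151 = 9 + 45151 = 45160$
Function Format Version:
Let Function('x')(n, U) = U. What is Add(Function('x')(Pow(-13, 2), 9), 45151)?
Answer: 45160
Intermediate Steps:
Add(Function('x')(Pow(-13, 2), 9), 45151) = Add(9, 45151) = 45160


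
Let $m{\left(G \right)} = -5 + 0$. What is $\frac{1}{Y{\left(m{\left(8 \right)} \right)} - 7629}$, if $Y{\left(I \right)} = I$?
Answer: $- \frac{1}{7634} \approx -0.00013099$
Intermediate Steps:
$m{\left(G \right)} = -5$
$\frac{1}{Y{\left(m{\left(8 \right)} \right)} - 7629} = \frac{1}{-5 - 7629} = \frac{1}{-7634} = - \frac{1}{7634}$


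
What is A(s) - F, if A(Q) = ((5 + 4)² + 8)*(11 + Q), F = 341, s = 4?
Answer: 994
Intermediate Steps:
A(Q) = 979 + 89*Q (A(Q) = (9² + 8)*(11 + Q) = (81 + 8)*(11 + Q) = 89*(11 + Q) = 979 + 89*Q)
A(s) - F = (979 + 89*4) - 1*341 = (979 + 356) - 341 = 1335 - 341 = 994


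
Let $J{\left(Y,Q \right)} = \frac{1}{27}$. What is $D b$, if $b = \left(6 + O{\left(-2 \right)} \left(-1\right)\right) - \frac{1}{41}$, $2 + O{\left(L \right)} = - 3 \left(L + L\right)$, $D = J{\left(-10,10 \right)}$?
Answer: $- \frac{55}{369} \approx -0.14905$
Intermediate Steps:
$J{\left(Y,Q \right)} = \frac{1}{27}$
$D = \frac{1}{27} \approx 0.037037$
$O{\left(L \right)} = -2 - 6 L$ ($O{\left(L \right)} = -2 - 3 \left(L + L\right) = -2 - 3 \cdot 2 L = -2 - 6 L$)
$b = - \frac{165}{41}$ ($b = \left(6 + \left(-2 - -12\right) \left(-1\right)\right) - \frac{1}{41} = \left(6 + \left(-2 + 12\right) \left(-1\right)\right) - \frac{1}{41} = \left(6 + 10 \left(-1\right)\right) - \frac{1}{41} = \left(6 - 10\right) - \frac{1}{41} = -4 - \frac{1}{41} = - \frac{165}{41} \approx -4.0244$)
$D b = \frac{1}{27} \left(- \frac{165}{41}\right) = - \frac{55}{369}$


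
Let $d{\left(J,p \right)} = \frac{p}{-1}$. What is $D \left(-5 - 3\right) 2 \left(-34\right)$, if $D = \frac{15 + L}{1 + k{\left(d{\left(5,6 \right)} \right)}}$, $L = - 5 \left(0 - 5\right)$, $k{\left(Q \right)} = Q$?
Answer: $-4352$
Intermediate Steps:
$d{\left(J,p \right)} = - p$ ($d{\left(J,p \right)} = p \left(-1\right) = - p$)
$L = 25$ ($L = \left(-5\right) \left(-5\right) = 25$)
$D = -8$ ($D = \frac{15 + 25}{1 - 6} = \frac{40}{1 - 6} = \frac{40}{-5} = 40 \left(- \frac{1}{5}\right) = -8$)
$D \left(-5 - 3\right) 2 \left(-34\right) = - 8 \left(-5 - 3\right) 2 \left(-34\right) = - 8 \left(\left(-8\right) 2\right) \left(-34\right) = \left(-8\right) \left(-16\right) \left(-34\right) = 128 \left(-34\right) = -4352$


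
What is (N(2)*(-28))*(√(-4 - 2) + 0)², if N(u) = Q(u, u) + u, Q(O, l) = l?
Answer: 672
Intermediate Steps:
N(u) = 2*u (N(u) = u + u = 2*u)
(N(2)*(-28))*(√(-4 - 2) + 0)² = ((2*2)*(-28))*(√(-4 - 2) + 0)² = (4*(-28))*(√(-6) + 0)² = -112*(I*√6 + 0)² = -112*(I*√6)² = -112*(-6) = 672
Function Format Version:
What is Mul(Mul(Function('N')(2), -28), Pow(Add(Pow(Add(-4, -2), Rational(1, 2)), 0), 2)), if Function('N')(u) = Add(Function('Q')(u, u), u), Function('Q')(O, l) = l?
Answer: 672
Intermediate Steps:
Function('N')(u) = Mul(2, u) (Function('N')(u) = Add(u, u) = Mul(2, u))
Mul(Mul(Function('N')(2), -28), Pow(Add(Pow(Add(-4, -2), Rational(1, 2)), 0), 2)) = Mul(Mul(Mul(2, 2), -28), Pow(Add(Pow(Add(-4, -2), Rational(1, 2)), 0), 2)) = Mul(Mul(4, -28), Pow(Add(Pow(-6, Rational(1, 2)), 0), 2)) = Mul(-112, Pow(Add(Mul(I, Pow(6, Rational(1, 2))), 0), 2)) = Mul(-112, Pow(Mul(I, Pow(6, Rational(1, 2))), 2)) = Mul(-112, -6) = 672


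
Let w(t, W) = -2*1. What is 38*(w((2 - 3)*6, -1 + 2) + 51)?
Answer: 1862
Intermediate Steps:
w(t, W) = -2
38*(w((2 - 3)*6, -1 + 2) + 51) = 38*(-2 + 51) = 38*49 = 1862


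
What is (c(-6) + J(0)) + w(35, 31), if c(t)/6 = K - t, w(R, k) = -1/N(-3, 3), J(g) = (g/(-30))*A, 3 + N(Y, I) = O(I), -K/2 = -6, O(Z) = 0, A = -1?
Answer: 325/3 ≈ 108.33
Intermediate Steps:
K = 12 (K = -2*(-6) = 12)
N(Y, I) = -3 (N(Y, I) = -3 + 0 = -3)
J(g) = g/30 (J(g) = (g/(-30))*(-1) = (g*(-1/30))*(-1) = -g/30*(-1) = g/30)
w(R, k) = 1/3 (w(R, k) = -1/(-3) = -1*(-1/3) = 1/3)
c(t) = 72 - 6*t (c(t) = 6*(12 - t) = 72 - 6*t)
(c(-6) + J(0)) + w(35, 31) = ((72 - 6*(-6)) + (1/30)*0) + 1/3 = ((72 + 36) + 0) + 1/3 = (108 + 0) + 1/3 = 108 + 1/3 = 325/3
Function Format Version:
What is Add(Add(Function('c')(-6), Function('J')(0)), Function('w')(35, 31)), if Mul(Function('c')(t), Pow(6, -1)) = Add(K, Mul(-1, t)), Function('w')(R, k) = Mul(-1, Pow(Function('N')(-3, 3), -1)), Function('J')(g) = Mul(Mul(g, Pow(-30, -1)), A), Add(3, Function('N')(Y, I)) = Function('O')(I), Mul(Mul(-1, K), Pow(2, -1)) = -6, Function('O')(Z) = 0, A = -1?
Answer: Rational(325, 3) ≈ 108.33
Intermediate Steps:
K = 12 (K = Mul(-2, -6) = 12)
Function('N')(Y, I) = -3 (Function('N')(Y, I) = Add(-3, 0) = -3)
Function('J')(g) = Mul(Rational(1, 30), g) (Function('J')(g) = Mul(Mul(g, Pow(-30, -1)), -1) = Mul(Mul(g, Rational(-1, 30)), -1) = Mul(Mul(Rational(-1, 30), g), -1) = Mul(Rational(1, 30), g))
Function('w')(R, k) = Rational(1, 3) (Function('w')(R, k) = Mul(-1, Pow(-3, -1)) = Mul(-1, Rational(-1, 3)) = Rational(1, 3))
Function('c')(t) = Add(72, Mul(-6, t)) (Function('c')(t) = Mul(6, Add(12, Mul(-1, t))) = Add(72, Mul(-6, t)))
Add(Add(Function('c')(-6), Function('J')(0)), Function('w')(35, 31)) = Add(Add(Add(72, Mul(-6, -6)), Mul(Rational(1, 30), 0)), Rational(1, 3)) = Add(Add(Add(72, 36), 0), Rational(1, 3)) = Add(Add(108, 0), Rational(1, 3)) = Add(108, Rational(1, 3)) = Rational(325, 3)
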